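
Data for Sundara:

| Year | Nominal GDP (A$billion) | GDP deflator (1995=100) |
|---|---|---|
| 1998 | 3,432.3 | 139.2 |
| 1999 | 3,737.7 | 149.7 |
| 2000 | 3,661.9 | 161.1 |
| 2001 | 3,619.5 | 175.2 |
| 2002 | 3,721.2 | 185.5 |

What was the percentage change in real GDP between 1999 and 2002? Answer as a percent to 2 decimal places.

Real GDP 1999 = 3737.7/1.497 = 2496.79.
Real GDP 2002 = 3721.2/1.855 = 2006.04.
Change = 2006.04/2496.79 − 1 = -0.1966.

-19.66%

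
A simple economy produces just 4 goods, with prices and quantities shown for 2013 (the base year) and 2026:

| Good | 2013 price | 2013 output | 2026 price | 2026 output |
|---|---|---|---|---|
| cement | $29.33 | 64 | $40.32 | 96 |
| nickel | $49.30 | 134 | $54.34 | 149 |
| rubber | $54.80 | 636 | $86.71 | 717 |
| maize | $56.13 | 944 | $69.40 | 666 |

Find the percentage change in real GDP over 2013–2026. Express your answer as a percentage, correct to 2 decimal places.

-9.85%

Real GDP 2013 = Nominal GDP 2013 = 29.33·64 + 49.30·134 + 54.80·636 + 56.13·944 = 96322.84.
Real GDP 2026 (at 2013 prices) = 29.33·96 + 49.30·149 + 54.80·717 + 56.13·666 = 86835.56.
Real growth = 86835.56/96322.84 − 1 = -0.0985.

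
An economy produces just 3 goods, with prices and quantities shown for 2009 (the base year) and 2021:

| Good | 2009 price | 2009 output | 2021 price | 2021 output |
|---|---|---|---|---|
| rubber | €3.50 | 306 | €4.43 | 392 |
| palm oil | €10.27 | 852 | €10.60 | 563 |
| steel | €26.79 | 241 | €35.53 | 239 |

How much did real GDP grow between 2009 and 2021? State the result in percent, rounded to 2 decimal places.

-16.71%

Real GDP 2009 = Nominal GDP 2009 = 3.50·306 + 10.27·852 + 26.79·241 = 16277.43.
Real GDP 2021 (at 2009 prices) = 3.50·392 + 10.27·563 + 26.79·239 = 13556.82.
Real growth = 13556.82/16277.43 − 1 = -0.1671.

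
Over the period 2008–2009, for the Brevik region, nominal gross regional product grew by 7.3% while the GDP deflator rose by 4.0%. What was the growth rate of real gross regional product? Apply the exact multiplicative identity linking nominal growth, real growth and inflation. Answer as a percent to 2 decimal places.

(1 + g_nom) = (1 + g_real)(1 + π), so g_real = 1.0730 / 1.0400 − 1 = 0.03173.

3.17%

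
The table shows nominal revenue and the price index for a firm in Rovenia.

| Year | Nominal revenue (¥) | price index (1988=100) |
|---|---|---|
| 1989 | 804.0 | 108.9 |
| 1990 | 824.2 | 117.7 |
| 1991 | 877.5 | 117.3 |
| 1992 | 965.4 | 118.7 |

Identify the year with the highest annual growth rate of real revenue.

1992

1990: real = 824.2/1.177 = 700.25; growth vs 1989 (738.29) = -5.15%.
1991: real = 877.5/1.173 = 748.08; growth vs 1990 (700.25) = 6.83%.
1992: real = 965.4/1.187 = 813.31; growth vs 1991 (748.08) = 8.72%.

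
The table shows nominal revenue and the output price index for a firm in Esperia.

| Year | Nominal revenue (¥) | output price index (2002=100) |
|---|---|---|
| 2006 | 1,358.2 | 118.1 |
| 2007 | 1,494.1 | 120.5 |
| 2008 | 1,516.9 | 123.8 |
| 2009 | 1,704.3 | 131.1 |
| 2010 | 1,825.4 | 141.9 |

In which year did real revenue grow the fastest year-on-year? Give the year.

2007

2007: real = 1494.1/1.205 = 1239.92; growth vs 2006 (1150.04) = 7.82%.
2008: real = 1516.9/1.238 = 1225.28; growth vs 2007 (1239.92) = -1.18%.
2009: real = 1704.3/1.311 = 1300.00; growth vs 2008 (1225.28) = 6.10%.
2010: real = 1825.4/1.419 = 1286.40; growth vs 2009 (1300.00) = -1.05%.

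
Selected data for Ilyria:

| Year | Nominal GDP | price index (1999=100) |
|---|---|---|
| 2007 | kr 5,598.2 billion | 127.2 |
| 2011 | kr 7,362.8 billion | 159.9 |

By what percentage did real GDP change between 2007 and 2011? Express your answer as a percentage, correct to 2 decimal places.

4.62%

Deflate each year: 2007 → 5598.2/1.272 = 4401.10; 2011 → 7362.8/1.599 = 4604.63.
So real GDP changed by 4604.63/4401.10 − 1 = 0.0462, i.e. 4.62%.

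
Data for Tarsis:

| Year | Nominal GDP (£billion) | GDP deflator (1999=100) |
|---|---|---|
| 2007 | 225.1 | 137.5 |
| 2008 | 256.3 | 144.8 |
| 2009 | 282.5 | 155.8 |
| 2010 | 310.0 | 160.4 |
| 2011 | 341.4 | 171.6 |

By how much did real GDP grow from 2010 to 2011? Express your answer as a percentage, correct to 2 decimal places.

Real GDP 2010 = 310.0/1.604 = 193.27.
Real GDP 2011 = 341.4/1.716 = 198.95.
Change = 198.95/193.27 − 1 = 0.0294.

2.94%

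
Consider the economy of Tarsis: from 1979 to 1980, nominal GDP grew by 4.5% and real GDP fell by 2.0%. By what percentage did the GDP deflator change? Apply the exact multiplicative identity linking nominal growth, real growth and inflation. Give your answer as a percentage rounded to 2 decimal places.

(1 + g_nom) = (1 + g_real)(1 + π), so π = 1.0450 / 0.9800 − 1 = 0.06633.

6.63%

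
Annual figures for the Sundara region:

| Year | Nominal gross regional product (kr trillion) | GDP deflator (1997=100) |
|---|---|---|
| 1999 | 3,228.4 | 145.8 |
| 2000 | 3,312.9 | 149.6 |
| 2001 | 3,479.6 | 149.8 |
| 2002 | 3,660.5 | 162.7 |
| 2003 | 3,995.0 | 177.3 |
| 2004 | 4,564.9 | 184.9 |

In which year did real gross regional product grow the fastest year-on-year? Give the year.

2000: real = 3312.9/1.496 = 2214.51; growth vs 1999 (2214.27) = 0.01%.
2001: real = 3479.6/1.498 = 2322.83; growth vs 2000 (2214.51) = 4.89%.
2002: real = 3660.5/1.627 = 2249.85; growth vs 2001 (2322.83) = -3.14%.
2003: real = 3995.0/1.773 = 2253.24; growth vs 2002 (2249.85) = 0.15%.
2004: real = 4564.9/1.849 = 2468.85; growth vs 2003 (2253.24) = 9.57%.

2004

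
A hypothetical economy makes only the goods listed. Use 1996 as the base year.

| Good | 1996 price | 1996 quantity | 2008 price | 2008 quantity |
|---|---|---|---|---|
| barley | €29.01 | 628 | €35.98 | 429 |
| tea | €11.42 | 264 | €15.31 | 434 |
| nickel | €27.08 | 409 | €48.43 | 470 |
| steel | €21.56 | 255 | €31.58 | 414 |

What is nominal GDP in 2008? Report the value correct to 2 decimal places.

€57916.18

Nominal GDP 2008 = Σ (p_2008 × q_2008) = 35.98·429 + 15.31·434 + 48.43·470 + 31.58·414 = 57916.18.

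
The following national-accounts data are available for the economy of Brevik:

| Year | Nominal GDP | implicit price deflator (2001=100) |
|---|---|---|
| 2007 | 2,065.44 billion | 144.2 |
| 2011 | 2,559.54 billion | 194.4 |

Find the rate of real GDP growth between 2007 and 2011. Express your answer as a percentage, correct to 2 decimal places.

-8.08%

Deflate each year: 2007 → 2065.44/1.442 = 1432.34; 2011 → 2559.54/1.944 = 1316.64.
So real GDP changed by 1316.64/1432.34 − 1 = -0.0808, i.e. -8.08%.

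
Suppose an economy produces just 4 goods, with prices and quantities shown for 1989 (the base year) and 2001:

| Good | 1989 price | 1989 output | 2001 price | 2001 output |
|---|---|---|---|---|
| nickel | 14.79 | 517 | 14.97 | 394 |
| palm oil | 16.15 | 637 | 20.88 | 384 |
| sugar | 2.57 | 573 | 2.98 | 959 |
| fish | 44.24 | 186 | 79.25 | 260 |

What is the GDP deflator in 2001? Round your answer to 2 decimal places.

Nominal GDP 2001 = 14.97·394 + 20.88·384 + 2.98·959 + 79.25·260 = 37378.92.
Real GDP 2001 (at 1989 prices) = 14.79·394 + 16.15·384 + 2.57·959 + 44.24·260 = 25995.89.
Deflator = Nominal/Real × 100 = 37378.92/25995.89 × 100 = 143.788.

143.79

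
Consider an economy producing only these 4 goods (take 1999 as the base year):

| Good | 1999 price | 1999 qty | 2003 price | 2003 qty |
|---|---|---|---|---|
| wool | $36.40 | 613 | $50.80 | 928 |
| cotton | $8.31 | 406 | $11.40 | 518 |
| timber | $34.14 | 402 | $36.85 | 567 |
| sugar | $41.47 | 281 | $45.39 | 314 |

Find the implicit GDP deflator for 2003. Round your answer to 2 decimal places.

Nominal GDP 2003 = 50.80·928 + 11.40·518 + 36.85·567 + 45.39·314 = 88194.01.
Real GDP 2003 (at 1999 prices) = 36.40·928 + 8.31·518 + 34.14·567 + 41.47·314 = 70462.74.
Deflator = Nominal/Real × 100 = 88194.01/70462.74 × 100 = 125.164.

125.16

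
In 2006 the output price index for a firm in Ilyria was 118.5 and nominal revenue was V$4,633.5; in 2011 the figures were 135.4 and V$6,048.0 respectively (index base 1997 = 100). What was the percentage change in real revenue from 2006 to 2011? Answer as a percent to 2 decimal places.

Deflate each year: 2006 → 4633.5/1.185 = 3910.13; 2011 → 6048.0/1.354 = 4466.77.
So real revenue changed by 4466.77/3910.13 − 1 = 0.1424, i.e. 14.24%.

14.24%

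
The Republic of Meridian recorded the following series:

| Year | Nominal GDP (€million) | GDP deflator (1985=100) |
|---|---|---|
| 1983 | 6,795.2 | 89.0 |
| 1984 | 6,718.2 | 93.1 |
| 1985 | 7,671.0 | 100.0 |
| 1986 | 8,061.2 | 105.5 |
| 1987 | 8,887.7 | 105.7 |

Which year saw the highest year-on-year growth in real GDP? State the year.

1987

1984: real = 6718.2/0.931 = 7216.11; growth vs 1983 (7635.06) = -5.49%.
1985: real = 7671.0/1.000 = 7671.00; growth vs 1984 (7216.11) = 6.30%.
1986: real = 8061.2/1.055 = 7640.95; growth vs 1985 (7671.00) = -0.39%.
1987: real = 8887.7/1.057 = 8408.42; growth vs 1986 (7640.95) = 10.04%.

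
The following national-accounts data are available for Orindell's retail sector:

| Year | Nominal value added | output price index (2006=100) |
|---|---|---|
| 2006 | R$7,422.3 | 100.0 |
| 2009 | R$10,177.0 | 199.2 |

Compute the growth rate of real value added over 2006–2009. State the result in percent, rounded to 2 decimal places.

-31.17%

Deflate each year: 2006 → 7422.3/1.000 = 7422.30; 2009 → 10177.0/1.992 = 5108.94.
So real value added changed by 5108.94/7422.30 − 1 = -0.3117, i.e. -31.17%.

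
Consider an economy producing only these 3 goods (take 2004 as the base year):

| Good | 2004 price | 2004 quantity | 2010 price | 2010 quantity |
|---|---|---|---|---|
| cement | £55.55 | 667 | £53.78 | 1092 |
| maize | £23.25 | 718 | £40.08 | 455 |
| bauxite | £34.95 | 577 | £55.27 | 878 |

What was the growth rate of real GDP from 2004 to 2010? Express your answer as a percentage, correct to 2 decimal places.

37.90%

Real GDP 2004 = Nominal GDP 2004 = 55.55·667 + 23.25·718 + 34.95·577 = 73911.50.
Real GDP 2010 (at 2004 prices) = 55.55·1092 + 23.25·455 + 34.95·878 = 101925.45.
Real growth = 101925.45/73911.50 − 1 = 0.3790.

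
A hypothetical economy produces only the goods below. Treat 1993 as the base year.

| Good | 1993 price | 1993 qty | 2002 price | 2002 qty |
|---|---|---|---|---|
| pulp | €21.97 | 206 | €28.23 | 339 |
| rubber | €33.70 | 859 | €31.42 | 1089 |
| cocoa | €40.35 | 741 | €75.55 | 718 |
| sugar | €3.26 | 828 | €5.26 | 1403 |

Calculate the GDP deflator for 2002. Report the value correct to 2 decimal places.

Nominal GDP 2002 = 28.23·339 + 31.42·1089 + 75.55·718 + 5.26·1403 = 105411.03.
Real GDP 2002 (at 1993 prices) = 21.97·339 + 33.70·1089 + 40.35·718 + 3.26·1403 = 77692.21.
Deflator = Nominal/Real × 100 = 105411.03/77692.21 × 100 = 135.678.

135.68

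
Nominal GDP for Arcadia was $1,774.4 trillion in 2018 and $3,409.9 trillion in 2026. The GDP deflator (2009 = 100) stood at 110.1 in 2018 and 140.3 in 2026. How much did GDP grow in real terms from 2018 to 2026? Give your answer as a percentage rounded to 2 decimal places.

Real GDP 2018 = 1774.4 / 1.101 = 1611.63.
Real GDP 2026 = 3409.9 / 1.403 = 2430.43.
Real growth = 2430.43 / 1611.63 − 1 = 0.5081.

50.81%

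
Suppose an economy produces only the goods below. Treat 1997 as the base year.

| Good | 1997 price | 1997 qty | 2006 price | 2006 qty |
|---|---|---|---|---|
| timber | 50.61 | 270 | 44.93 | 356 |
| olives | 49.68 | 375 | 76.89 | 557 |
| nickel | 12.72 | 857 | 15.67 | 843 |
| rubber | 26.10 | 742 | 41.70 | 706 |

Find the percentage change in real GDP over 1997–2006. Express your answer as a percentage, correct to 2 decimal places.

19.62%

Real GDP 1997 = Nominal GDP 1997 = 50.61·270 + 49.68·375 + 12.72·857 + 26.10·742 = 62561.94.
Real GDP 2006 (at 1997 prices) = 50.61·356 + 49.68·557 + 12.72·843 + 26.10·706 = 74838.48.
Real growth = 74838.48/62561.94 − 1 = 0.1962.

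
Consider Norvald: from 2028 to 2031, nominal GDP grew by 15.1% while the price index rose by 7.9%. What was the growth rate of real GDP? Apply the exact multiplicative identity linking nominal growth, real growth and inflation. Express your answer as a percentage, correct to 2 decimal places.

(1 + g_nom) = (1 + g_real)(1 + π), so g_real = 1.1510 / 1.0790 − 1 = 0.06673.

6.67%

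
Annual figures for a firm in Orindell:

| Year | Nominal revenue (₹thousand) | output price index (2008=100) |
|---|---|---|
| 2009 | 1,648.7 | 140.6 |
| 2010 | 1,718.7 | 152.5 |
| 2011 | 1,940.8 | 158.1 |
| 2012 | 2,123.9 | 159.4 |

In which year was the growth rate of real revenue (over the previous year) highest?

2011

2010: real = 1718.7/1.525 = 1127.02; growth vs 2009 (1172.62) = -3.89%.
2011: real = 1940.8/1.581 = 1227.58; growth vs 2010 (1127.02) = 8.92%.
2012: real = 2123.9/1.594 = 1332.43; growth vs 2011 (1227.58) = 8.54%.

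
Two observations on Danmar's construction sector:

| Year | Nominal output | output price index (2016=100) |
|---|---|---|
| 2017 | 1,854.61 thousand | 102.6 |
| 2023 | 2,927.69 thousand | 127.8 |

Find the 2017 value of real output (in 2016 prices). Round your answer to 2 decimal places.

Real output = Nominal / (output price index/100) = 1854.61 / 1.026 = 1807.61.

1,807.61 thousand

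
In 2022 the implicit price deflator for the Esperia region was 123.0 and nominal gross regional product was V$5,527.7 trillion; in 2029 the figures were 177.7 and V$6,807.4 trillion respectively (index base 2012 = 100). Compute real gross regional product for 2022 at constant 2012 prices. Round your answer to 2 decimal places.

Real gross regional product = Nominal / (implicit price deflator/100) = 5527.7 / 1.230 = 4494.07.

V$4,494.07 trillion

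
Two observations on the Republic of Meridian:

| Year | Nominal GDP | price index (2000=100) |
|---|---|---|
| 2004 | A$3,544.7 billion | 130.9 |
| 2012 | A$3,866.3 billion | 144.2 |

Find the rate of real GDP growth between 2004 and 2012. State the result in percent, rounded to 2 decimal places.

Deflate each year: 2004 → 3544.7/1.309 = 2707.94; 2012 → 3866.3/1.442 = 2681.21.
So real GDP changed by 2681.21/2707.94 − 1 = -0.0099, i.e. -0.99%.

-0.99%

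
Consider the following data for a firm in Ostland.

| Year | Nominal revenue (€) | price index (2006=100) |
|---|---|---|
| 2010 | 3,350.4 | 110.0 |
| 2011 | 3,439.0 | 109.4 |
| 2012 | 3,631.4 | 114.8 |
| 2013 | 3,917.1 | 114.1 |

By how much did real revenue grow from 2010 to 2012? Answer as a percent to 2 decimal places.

3.86%

Real revenue 2010 = 3350.4/1.100 = 3045.82.
Real revenue 2012 = 3631.4/1.148 = 3163.24.
Change = 3163.24/3045.82 − 1 = 0.0386.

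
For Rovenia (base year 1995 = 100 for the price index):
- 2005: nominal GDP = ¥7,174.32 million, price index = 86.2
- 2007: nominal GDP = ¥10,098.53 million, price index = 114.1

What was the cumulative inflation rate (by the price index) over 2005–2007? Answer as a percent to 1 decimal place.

Price-level change = 114.1 / 86.2 − 1 = 0.3237.

32.4%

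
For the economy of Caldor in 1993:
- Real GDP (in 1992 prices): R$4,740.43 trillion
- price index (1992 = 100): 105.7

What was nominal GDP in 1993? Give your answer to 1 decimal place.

R$5,010.6 trillion

Nominal GDP = Real × (price index/100) = 4740.43 × 1.057 = 5010.63.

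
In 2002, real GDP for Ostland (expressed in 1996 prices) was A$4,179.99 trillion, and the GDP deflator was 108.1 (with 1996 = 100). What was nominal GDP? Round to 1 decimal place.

A$4,518.6 trillion

Nominal GDP = Real × (GDP deflator/100) = 4179.99 × 1.081 = 4518.57.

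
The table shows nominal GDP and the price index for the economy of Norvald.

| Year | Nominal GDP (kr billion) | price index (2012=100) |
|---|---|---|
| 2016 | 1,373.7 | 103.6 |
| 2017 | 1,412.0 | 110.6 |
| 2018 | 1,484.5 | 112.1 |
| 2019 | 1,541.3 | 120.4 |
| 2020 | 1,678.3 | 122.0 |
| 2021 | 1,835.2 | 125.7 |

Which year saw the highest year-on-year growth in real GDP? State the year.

2017: real = 1412.0/1.106 = 1276.67; growth vs 2016 (1325.97) = -3.72%.
2018: real = 1484.5/1.121 = 1324.26; growth vs 2017 (1276.67) = 3.73%.
2019: real = 1541.3/1.204 = 1280.15; growth vs 2018 (1324.26) = -3.33%.
2020: real = 1678.3/1.220 = 1375.66; growth vs 2019 (1280.15) = 7.46%.
2021: real = 1835.2/1.257 = 1459.98; growth vs 2020 (1375.66) = 6.13%.

2020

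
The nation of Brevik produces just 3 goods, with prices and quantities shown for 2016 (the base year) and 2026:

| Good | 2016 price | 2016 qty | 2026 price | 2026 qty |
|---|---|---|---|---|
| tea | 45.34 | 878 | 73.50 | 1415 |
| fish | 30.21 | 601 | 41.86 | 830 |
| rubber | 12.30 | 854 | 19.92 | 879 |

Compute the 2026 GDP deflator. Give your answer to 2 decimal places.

Nominal GDP 2026 = 73.50·1415 + 41.86·830 + 19.92·879 = 156255.98.
Real GDP 2026 (at 2016 prices) = 45.34·1415 + 30.21·830 + 12.30·879 = 100042.10.
Deflator = Nominal/Real × 100 = 156255.98/100042.10 × 100 = 156.190.

156.19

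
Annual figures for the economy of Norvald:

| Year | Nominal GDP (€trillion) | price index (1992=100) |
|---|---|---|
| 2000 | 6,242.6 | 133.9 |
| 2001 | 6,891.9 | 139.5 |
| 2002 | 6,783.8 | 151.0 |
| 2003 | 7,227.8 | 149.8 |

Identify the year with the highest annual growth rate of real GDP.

2001: real = 6891.9/1.395 = 4940.43; growth vs 2000 (4662.14) = 5.97%.
2002: real = 6783.8/1.510 = 4492.58; growth vs 2001 (4940.43) = -9.07%.
2003: real = 7227.8/1.498 = 4824.97; growth vs 2002 (4492.58) = 7.40%.

2003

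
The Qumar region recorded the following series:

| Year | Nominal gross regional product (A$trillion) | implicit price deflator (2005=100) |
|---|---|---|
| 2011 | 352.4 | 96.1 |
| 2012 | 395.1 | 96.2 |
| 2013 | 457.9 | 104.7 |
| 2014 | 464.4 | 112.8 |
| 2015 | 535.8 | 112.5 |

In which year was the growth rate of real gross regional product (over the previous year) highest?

2012: real = 395.1/0.962 = 410.71; growth vs 2011 (366.70) = 12.00%.
2013: real = 457.9/1.047 = 437.34; growth vs 2012 (410.71) = 6.48%.
2014: real = 464.4/1.128 = 411.70; growth vs 2013 (437.34) = -5.86%.
2015: real = 535.8/1.125 = 476.27; growth vs 2014 (411.70) = 15.68%.

2015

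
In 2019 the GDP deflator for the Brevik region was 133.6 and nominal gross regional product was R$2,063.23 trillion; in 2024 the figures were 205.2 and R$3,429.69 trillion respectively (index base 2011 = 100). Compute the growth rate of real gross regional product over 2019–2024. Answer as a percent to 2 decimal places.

8.23%

Real gross regional product 2019 = 2063.23 / 1.336 = 1544.33.
Real gross regional product 2024 = 3429.69 / 2.052 = 1671.39.
Real growth = 1671.39 / 1544.33 − 1 = 0.0823.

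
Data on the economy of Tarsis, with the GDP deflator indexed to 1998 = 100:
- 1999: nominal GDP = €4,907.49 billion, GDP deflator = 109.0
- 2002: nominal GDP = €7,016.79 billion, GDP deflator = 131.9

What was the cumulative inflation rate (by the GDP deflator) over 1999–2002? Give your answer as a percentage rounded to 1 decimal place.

Price-level change = 131.9 / 109.0 − 1 = 0.2101.

21.0%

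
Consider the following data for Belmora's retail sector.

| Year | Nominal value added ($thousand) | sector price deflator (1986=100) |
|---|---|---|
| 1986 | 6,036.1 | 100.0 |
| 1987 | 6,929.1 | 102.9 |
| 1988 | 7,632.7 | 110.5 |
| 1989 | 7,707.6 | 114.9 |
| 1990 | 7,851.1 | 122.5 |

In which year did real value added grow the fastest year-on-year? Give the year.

1987: real = 6929.1/1.029 = 6733.82; growth vs 1986 (6036.10) = 11.56%.
1988: real = 7632.7/1.105 = 6907.42; growth vs 1987 (6733.82) = 2.58%.
1989: real = 7707.6/1.149 = 6708.09; growth vs 1988 (6907.42) = -2.89%.
1990: real = 7851.1/1.225 = 6409.06; growth vs 1989 (6708.09) = -4.46%.

1987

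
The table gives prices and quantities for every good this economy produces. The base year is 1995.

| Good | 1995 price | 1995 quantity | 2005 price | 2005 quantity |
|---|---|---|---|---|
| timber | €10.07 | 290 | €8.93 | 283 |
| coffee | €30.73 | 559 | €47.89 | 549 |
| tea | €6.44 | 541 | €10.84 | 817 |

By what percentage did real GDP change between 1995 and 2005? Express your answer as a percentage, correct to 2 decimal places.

5.94%

Real GDP 1995 = Nominal GDP 1995 = 10.07·290 + 30.73·559 + 6.44·541 = 23582.41.
Real GDP 2005 (at 1995 prices) = 10.07·283 + 30.73·549 + 6.44·817 = 24982.06.
Real growth = 24982.06/23582.41 − 1 = 0.0594.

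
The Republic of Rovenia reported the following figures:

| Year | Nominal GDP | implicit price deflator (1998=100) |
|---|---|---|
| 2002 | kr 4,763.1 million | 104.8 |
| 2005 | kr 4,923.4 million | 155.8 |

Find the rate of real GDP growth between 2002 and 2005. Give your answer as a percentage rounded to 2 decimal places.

-30.47%

Deflate each year: 2002 → 4763.1/1.048 = 4544.94; 2005 → 4923.4/1.558 = 3160.08.
So real GDP changed by 3160.08/4544.94 − 1 = -0.3047, i.e. -30.47%.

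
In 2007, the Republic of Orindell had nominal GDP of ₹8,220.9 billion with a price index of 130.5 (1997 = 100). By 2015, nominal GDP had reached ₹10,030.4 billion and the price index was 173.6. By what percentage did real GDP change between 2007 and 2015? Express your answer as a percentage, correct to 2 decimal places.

Deflate each year: 2007 → 8220.9/1.305 = 6299.54; 2015 → 10030.4/1.736 = 5777.88.
So real GDP changed by 5777.88/6299.54 − 1 = -0.0828, i.e. -8.28%.

-8.28%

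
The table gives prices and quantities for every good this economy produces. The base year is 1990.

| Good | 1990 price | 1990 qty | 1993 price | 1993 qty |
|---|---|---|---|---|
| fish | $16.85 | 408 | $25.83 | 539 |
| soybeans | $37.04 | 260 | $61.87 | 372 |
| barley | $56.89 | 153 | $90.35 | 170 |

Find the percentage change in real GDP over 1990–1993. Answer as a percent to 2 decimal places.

Real GDP 1990 = Nominal GDP 1990 = 16.85·408 + 37.04·260 + 56.89·153 = 25209.37.
Real GDP 1993 (at 1990 prices) = 16.85·539 + 37.04·372 + 56.89·170 = 32532.33.
Real growth = 32532.33/25209.37 − 1 = 0.2905.

29.05%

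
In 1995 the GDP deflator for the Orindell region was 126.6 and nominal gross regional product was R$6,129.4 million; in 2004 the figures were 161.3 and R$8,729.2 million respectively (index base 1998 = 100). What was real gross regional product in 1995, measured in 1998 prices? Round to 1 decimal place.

R$4,841.5 million

Real gross regional product = Nominal / (GDP deflator/100) = 6129.4 / 1.266 = 4841.55.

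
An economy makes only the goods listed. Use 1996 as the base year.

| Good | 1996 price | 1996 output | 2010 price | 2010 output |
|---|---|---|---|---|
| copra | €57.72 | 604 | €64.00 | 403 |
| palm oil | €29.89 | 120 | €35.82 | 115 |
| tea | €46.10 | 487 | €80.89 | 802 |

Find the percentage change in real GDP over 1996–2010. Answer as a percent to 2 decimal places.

4.55%

Real GDP 1996 = Nominal GDP 1996 = 57.72·604 + 29.89·120 + 46.10·487 = 60900.38.
Real GDP 2010 (at 1996 prices) = 57.72·403 + 29.89·115 + 46.10·802 = 63670.71.
Real growth = 63670.71/60900.38 − 1 = 0.0455.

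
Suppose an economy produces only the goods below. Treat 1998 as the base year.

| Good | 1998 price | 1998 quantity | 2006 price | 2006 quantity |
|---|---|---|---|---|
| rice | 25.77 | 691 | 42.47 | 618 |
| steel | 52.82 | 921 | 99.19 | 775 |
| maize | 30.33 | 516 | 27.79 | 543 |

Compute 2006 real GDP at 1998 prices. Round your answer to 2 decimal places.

73330.55

Real GDP 2006 = Σ (p_1998 × q_2006) = 25.77·618 + 52.82·775 + 30.33·543 = 73330.55.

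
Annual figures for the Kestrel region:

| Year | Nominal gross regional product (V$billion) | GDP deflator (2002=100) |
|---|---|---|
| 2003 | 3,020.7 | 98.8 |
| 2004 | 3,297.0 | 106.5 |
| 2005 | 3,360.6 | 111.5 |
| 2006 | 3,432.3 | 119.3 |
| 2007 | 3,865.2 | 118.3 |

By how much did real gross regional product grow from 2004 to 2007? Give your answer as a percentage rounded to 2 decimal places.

Real gross regional product 2004 = 3297.0/1.065 = 3095.77.
Real gross regional product 2007 = 3865.2/1.183 = 3267.29.
Change = 3267.29/3095.77 − 1 = 0.0554.

5.54%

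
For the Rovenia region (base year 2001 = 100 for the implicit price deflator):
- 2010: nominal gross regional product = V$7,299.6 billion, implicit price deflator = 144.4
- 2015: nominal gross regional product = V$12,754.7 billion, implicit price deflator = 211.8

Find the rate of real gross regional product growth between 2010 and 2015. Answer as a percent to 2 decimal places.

19.13%

Real gross regional product 2010 = 7299.6 / 1.444 = 5055.12.
Real gross regional product 2015 = 12754.7 / 2.118 = 6022.05.
Real growth = 6022.05 / 5055.12 − 1 = 0.1913.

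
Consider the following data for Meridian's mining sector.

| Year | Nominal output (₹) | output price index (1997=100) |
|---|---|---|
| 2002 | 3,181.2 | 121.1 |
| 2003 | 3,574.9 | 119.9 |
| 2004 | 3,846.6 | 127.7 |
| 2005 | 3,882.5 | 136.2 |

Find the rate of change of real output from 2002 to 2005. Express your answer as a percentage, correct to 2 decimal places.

Real output 2002 = 3181.2/1.211 = 2626.92.
Real output 2005 = 3882.5/1.362 = 2850.59.
Change = 2850.59/2626.92 − 1 = 0.0851.

8.51%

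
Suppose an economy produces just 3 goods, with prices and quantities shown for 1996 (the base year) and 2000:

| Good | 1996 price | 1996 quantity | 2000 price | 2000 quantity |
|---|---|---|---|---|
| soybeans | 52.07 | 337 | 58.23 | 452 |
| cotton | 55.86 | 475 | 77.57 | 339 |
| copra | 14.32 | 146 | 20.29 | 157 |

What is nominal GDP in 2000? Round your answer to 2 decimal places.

Nominal GDP 2000 = Σ (p_2000 × q_2000) = 58.23·452 + 77.57·339 + 20.29·157 = 55801.72.

55801.72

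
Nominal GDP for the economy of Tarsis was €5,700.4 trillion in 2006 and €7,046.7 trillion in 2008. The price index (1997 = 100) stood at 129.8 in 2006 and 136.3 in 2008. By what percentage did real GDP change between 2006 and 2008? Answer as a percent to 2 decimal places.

17.72%

Real GDP 2006 = 5700.4 / 1.298 = 4391.68.
Real GDP 2008 = 7046.7 / 1.363 = 5169.99.
Real growth = 5169.99 / 4391.68 − 1 = 0.1772.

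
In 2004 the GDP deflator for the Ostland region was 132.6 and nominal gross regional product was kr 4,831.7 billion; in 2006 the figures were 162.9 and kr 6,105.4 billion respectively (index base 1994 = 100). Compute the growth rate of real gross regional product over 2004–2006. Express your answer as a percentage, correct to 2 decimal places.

2.86%

Real gross regional product 2004 = 4831.7 / 1.326 = 3643.82.
Real gross regional product 2006 = 6105.4 / 1.629 = 3747.94.
Real growth = 3747.94 / 3643.82 − 1 = 0.0286.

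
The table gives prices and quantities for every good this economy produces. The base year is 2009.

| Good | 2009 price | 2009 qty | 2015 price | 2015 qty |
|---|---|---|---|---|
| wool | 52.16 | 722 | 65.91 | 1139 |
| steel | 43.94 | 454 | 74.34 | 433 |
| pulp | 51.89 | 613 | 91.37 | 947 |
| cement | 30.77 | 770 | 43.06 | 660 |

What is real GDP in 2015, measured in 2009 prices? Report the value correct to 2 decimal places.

Real GDP 2015 = Σ (p_2009 × q_2015) = 52.16·1139 + 43.94·433 + 51.89·947 + 30.77·660 = 147884.29.

147884.29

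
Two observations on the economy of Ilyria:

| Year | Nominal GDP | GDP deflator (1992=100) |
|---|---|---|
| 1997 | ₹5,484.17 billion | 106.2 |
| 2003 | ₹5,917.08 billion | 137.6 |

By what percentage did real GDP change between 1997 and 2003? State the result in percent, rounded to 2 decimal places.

-16.73%

Real GDP 1997 = 5484.17 / 1.062 = 5164.00.
Real GDP 2003 = 5917.08 / 1.376 = 4300.20.
Real growth = 4300.20 / 5164.00 − 1 = -0.1673.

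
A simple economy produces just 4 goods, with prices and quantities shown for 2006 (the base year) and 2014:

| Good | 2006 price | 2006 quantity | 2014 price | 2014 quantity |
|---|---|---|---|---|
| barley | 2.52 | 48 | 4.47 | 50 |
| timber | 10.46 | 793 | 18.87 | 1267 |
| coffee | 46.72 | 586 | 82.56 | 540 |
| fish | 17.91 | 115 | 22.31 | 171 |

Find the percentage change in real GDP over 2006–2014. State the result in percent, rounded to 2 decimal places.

Real GDP 2006 = Nominal GDP 2006 = 2.52·48 + 10.46·793 + 46.72·586 + 17.91·115 = 37853.31.
Real GDP 2014 (at 2006 prices) = 2.52·50 + 10.46·1267 + 46.72·540 + 17.91·171 = 41670.23.
Real growth = 41670.23/37853.31 − 1 = 0.1008.

10.08%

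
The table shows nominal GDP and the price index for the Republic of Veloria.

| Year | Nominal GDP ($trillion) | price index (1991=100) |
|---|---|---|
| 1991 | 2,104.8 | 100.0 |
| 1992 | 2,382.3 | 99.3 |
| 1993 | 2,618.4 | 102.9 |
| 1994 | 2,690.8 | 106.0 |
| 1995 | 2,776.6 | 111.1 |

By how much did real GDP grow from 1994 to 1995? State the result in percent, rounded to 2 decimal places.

Real GDP 1994 = 2690.8/1.060 = 2538.49.
Real GDP 1995 = 2776.6/1.111 = 2499.19.
Change = 2499.19/2538.49 − 1 = -0.0155.

-1.55%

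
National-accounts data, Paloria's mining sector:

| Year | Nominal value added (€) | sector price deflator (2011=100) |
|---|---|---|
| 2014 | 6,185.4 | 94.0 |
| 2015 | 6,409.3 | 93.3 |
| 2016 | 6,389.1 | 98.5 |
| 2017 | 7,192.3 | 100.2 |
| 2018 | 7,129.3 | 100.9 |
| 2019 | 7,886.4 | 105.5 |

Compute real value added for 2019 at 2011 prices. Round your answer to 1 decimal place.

€7,475.3

Real value added 2019 = 7886.4 / 1.055 = 7475.26.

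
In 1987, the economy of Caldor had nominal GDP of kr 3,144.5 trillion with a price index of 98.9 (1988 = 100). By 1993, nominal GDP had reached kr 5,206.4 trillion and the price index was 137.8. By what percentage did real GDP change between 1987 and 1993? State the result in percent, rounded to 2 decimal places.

18.83%

Real GDP 1987 = 3144.5 / 0.989 = 3179.47.
Real GDP 1993 = 5206.4 / 1.378 = 3778.23.
Real growth = 3778.23 / 3179.47 − 1 = 0.1883.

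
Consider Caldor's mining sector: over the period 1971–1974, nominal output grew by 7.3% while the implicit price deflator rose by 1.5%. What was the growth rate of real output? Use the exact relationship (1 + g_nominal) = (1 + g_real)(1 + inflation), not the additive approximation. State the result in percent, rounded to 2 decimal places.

(1 + g_nom) = (1 + g_real)(1 + π), so g_real = 1.0730 / 1.0150 − 1 = 0.05714.

5.71%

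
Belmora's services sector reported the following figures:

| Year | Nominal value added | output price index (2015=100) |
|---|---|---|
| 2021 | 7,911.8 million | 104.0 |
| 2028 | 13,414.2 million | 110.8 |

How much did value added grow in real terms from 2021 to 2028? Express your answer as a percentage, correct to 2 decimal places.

Real value added 2021 = 7911.8 / 1.040 = 7607.50.
Real value added 2028 = 13414.2 / 1.108 = 12106.68.
Real growth = 12106.68 / 7607.50 − 1 = 0.5914.

59.14%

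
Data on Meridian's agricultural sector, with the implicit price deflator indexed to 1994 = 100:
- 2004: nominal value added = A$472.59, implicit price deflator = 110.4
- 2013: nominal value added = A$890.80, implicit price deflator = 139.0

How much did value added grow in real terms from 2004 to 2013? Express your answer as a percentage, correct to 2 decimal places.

49.71%

Deflate each year: 2004 → 472.59/1.104 = 428.07; 2013 → 890.80/1.390 = 640.86.
So real value added changed by 640.86/428.07 − 1 = 0.4971, i.e. 49.71%.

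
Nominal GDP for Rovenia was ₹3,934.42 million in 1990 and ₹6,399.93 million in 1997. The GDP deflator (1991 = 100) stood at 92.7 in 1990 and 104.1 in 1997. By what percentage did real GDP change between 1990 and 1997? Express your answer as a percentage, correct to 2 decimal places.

Real GDP 1990 = 3934.42 / 0.927 = 4244.25.
Real GDP 1997 = 6399.93 / 1.041 = 6147.87.
Real growth = 6147.87 / 4244.25 − 1 = 0.4485.

44.85%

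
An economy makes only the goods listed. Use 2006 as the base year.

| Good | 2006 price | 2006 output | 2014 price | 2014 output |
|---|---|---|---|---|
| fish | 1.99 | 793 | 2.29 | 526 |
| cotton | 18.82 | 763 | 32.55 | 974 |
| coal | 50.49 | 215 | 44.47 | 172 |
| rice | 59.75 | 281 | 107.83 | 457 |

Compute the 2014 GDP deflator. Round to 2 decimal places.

162.25

Nominal GDP 2014 = 2.29·526 + 32.55·974 + 44.47·172 + 107.83·457 = 89835.39.
Real GDP 2014 (at 2006 prices) = 1.99·526 + 18.82·974 + 50.49·172 + 59.75·457 = 55367.45.
Deflator = Nominal/Real × 100 = 89835.39/55367.45 × 100 = 162.253.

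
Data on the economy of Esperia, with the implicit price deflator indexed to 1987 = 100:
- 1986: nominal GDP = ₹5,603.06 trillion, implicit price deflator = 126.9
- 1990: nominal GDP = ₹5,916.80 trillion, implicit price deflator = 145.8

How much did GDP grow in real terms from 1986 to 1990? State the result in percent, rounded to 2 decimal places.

-8.09%

Deflate each year: 1986 → 5603.06/1.269 = 4415.33; 1990 → 5916.80/1.458 = 4058.16.
So real GDP changed by 4058.16/4415.33 − 1 = -0.0809, i.e. -8.09%.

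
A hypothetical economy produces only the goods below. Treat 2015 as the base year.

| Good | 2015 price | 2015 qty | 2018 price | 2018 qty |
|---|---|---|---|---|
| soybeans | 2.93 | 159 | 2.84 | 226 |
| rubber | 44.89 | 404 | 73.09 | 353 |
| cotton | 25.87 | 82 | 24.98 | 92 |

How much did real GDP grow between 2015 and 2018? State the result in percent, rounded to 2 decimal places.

-8.85%

Real GDP 2015 = Nominal GDP 2015 = 2.93·159 + 44.89·404 + 25.87·82 = 20722.77.
Real GDP 2018 (at 2015 prices) = 2.93·226 + 44.89·353 + 25.87·92 = 18888.39.
Real growth = 18888.39/20722.77 − 1 = -0.0885.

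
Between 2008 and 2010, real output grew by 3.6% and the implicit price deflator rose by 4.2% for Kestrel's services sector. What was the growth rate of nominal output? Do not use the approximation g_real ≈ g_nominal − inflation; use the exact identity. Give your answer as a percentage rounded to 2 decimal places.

7.95%

(1 + g_nom) = (1 + g_real)(1 + π) = 1.0360 × 1.0420 = 1.07951.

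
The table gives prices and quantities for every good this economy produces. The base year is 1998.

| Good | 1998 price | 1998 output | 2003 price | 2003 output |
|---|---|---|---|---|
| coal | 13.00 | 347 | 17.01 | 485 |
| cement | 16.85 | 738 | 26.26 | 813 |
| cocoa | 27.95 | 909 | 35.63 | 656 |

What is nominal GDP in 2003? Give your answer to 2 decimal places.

52972.51

Nominal GDP 2003 = Σ (p_2003 × q_2003) = 17.01·485 + 26.26·813 + 35.63·656 = 52972.51.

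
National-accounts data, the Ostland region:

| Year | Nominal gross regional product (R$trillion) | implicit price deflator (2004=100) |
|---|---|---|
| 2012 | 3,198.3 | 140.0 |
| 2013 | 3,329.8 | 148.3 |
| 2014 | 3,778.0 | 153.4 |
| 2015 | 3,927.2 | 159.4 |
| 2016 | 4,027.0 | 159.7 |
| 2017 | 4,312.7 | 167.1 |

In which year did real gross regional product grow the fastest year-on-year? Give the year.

2014

2013: real = 3329.8/1.483 = 2245.31; growth vs 2012 (2284.50) = -1.72%.
2014: real = 3778.0/1.534 = 2462.84; growth vs 2013 (2245.31) = 9.69%.
2015: real = 3927.2/1.594 = 2463.74; growth vs 2014 (2462.84) = 0.04%.
2016: real = 4027.0/1.597 = 2521.60; growth vs 2015 (2463.74) = 2.35%.
2017: real = 4312.7/1.671 = 2580.91; growth vs 2016 (2521.60) = 2.35%.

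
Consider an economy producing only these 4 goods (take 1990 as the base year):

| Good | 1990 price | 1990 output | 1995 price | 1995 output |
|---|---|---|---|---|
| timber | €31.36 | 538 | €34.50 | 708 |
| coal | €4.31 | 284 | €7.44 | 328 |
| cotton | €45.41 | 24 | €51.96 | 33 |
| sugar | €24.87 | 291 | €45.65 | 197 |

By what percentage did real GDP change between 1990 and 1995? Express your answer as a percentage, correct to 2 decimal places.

13.59%

Real GDP 1990 = Nominal GDP 1990 = 31.36·538 + 4.31·284 + 45.41·24 + 24.87·291 = 26422.73.
Real GDP 1995 (at 1990 prices) = 31.36·708 + 4.31·328 + 45.41·33 + 24.87·197 = 30014.48.
Real growth = 30014.48/26422.73 − 1 = 0.1359.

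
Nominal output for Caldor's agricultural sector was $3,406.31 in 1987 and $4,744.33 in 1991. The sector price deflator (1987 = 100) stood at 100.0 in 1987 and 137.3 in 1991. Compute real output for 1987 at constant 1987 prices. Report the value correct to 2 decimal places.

Real output = Nominal / (sector price deflator/100) = 3406.31 / 1.000 = 3406.31.

$3,406.31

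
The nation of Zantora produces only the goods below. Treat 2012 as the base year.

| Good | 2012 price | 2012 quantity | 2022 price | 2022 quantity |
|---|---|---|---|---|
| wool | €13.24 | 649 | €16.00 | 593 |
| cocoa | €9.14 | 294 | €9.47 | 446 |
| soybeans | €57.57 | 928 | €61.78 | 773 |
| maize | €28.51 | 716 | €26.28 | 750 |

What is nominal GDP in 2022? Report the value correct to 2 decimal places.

€81177.56

Nominal GDP 2022 = Σ (p_2022 × q_2022) = 16.00·593 + 9.47·446 + 61.78·773 + 26.28·750 = 81177.56.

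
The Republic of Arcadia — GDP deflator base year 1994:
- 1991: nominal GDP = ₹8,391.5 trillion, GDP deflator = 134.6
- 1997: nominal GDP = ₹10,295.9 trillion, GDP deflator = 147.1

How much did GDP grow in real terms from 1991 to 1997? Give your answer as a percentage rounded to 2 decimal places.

Deflate each year: 1991 → 8391.5/1.346 = 6234.40; 1997 → 10295.9/1.471 = 6999.25.
So real GDP changed by 6999.25/6234.40 − 1 = 0.1227, i.e. 12.27%.

12.27%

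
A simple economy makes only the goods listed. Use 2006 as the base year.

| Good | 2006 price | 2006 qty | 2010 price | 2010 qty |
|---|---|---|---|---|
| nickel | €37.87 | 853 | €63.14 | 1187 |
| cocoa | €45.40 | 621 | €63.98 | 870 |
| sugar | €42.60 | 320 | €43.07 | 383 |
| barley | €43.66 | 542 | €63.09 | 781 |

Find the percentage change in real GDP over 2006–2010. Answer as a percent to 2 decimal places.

37.91%

Real GDP 2006 = Nominal GDP 2006 = 37.87·853 + 45.40·621 + 42.60·320 + 43.66·542 = 97792.23.
Real GDP 2010 (at 2006 prices) = 37.87·1187 + 45.40·870 + 42.60·383 + 43.66·781 = 134863.95.
Real growth = 134863.95/97792.23 − 1 = 0.3791.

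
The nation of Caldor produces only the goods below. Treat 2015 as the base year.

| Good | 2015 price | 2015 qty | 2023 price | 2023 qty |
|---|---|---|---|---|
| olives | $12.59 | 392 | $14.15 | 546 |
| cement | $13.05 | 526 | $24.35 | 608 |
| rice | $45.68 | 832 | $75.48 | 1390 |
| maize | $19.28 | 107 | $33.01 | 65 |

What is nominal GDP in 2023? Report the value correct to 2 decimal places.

$129593.55

Nominal GDP 2023 = Σ (p_2023 × q_2023) = 14.15·546 + 24.35·608 + 75.48·1390 + 33.01·65 = 129593.55.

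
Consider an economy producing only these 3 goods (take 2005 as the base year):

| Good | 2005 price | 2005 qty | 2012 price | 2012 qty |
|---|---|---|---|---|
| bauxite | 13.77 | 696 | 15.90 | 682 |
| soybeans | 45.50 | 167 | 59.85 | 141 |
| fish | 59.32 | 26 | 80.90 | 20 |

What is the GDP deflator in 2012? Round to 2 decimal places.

123.00

Nominal GDP 2012 = 15.90·682 + 59.85·141 + 80.90·20 = 20900.65.
Real GDP 2012 (at 2005 prices) = 13.77·682 + 45.50·141 + 59.32·20 = 16993.04.
Deflator = Nominal/Real × 100 = 20900.65/16993.04 × 100 = 122.995.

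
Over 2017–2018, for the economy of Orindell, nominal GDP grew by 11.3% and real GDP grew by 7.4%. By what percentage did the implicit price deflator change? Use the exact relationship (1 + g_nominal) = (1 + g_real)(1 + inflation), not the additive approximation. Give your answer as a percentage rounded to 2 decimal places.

(1 + g_nom) = (1 + g_real)(1 + π), so π = 1.1130 / 1.0740 − 1 = 0.03631.

3.63%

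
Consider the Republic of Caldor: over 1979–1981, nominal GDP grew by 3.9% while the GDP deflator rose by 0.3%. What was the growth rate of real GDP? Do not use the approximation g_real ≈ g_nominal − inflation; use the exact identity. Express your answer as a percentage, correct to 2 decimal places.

(1 + g_nom) = (1 + g_real)(1 + π), so g_real = 1.0390 / 1.0030 − 1 = 0.03589.

3.59%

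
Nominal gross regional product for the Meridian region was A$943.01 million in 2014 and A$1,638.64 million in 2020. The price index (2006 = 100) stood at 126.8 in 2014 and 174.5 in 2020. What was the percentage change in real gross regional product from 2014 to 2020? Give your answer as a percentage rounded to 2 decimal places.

Real gross regional product 2014 = 943.01 / 1.268 = 743.70.
Real gross regional product 2020 = 1638.64 / 1.745 = 939.05.
Real growth = 939.05 / 743.70 − 1 = 0.2627.

26.27%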